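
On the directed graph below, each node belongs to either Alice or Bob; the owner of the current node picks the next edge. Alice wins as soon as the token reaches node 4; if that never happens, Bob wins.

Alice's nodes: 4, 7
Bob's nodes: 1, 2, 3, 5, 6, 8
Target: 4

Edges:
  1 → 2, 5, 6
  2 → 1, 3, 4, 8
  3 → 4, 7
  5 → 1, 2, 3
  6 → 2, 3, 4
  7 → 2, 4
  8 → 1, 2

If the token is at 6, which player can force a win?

A0 = {4}
A1: add {7} — 7 (Alice) has 7→4.
A2: add {3} — 3 (Bob): all of {4, 7} already in.
A3 = A2; e.g. 1 (Bob) can still go to 2. Fixed point.
6 never enters the attractor, so Bob can avoid the target forever.

Bob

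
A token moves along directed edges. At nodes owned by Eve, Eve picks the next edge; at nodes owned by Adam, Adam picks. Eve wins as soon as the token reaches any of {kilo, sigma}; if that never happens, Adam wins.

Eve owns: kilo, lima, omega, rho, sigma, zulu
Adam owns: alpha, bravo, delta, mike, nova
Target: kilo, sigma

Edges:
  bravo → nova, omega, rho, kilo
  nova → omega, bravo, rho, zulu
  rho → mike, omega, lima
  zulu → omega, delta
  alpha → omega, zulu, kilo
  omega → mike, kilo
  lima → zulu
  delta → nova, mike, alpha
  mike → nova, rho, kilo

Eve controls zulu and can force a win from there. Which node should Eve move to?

A0 = {kilo, sigma}
A1: add {omega} — omega (Eve) has omega→kilo.
A2: add {rho, zulu} — rho (Eve) has rho→omega; zulu (Eve) has zulu→omega.
A3: add {alpha, lima} — lima (Eve) has lima→zulu; alpha (Adam): all of {omega, zulu, kilo} already in.
A4 = A3; e.g. nova (Adam) can still go to bravo. Fixed point.
From zulu, successor omega is in the attractor (rank 1); the other successor delta is not.

omega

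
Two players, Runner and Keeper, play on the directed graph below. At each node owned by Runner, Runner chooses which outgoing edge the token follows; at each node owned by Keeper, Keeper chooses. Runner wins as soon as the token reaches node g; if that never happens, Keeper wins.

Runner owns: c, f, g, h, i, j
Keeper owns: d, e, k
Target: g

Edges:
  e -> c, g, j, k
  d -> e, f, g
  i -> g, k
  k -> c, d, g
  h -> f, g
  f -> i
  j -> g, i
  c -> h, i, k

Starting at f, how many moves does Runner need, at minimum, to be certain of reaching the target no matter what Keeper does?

2

A0 = {g}
A1: add {h, i, j} — h (Runner) has h→g; i (Runner) has i→g; j (Runner) has j→g.
A2: add {c, f} — c (Runner) has c→h; f (Runner) has f→i.
A3 = A2; e.g. d (Keeper) can still go to e. Fixed point.
f enters the attractor at level 2, so Runner can force the target in 2 moves from there.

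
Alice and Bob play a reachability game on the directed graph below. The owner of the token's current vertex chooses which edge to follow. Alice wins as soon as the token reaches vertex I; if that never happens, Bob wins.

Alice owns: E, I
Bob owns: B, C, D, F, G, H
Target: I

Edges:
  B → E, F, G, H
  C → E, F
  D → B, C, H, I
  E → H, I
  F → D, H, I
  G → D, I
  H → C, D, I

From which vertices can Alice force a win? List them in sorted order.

A0 = {I}
A1: add {E} — E (Alice) has E→I.
A2 = A1; e.g. B (Bob) can still go to F. Fixed point.
Alice's winning region = {E, I}.

E, I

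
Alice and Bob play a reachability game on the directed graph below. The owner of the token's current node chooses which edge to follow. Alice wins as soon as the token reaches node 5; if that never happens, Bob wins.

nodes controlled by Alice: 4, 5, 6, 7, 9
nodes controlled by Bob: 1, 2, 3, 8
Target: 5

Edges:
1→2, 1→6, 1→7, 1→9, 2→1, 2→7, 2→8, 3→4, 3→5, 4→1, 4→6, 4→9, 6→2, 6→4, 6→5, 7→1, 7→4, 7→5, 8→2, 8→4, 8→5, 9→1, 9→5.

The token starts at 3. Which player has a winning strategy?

A0 = {5}
A1: add {6, 7, 9} — 6 (Alice) has 6→5; 7 (Alice) has 7→5; 9 (Alice) has 9→5.
A2: add {4} — 4 (Alice) has 4→6.
A3: add {3} — 3 (Bob): all of {4, 5} already in.
A4 = A3; e.g. 1 (Bob) can still go to 2. Fixed point.
3 ∈ A3, so Alice can force the target.

Alice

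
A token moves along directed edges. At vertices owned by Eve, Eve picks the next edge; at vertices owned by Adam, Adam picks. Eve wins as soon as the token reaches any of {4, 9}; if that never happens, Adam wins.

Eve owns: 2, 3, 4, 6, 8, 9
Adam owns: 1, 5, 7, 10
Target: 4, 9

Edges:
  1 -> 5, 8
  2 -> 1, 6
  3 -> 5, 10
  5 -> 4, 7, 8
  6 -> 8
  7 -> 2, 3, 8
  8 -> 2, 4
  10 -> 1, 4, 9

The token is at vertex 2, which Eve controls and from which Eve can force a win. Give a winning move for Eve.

6

A0 = {4, 9}
A1: add {8} — 8 (Eve) has 8→4.
A2: add {6} — 6 (Eve) has 6→8.
A3: add {2} — 2 (Eve) has 2→6.
A4 = A3; e.g. 1 (Adam) can still go to 5. Fixed point.
From 2, successor 6 is in the attractor (rank 2); the other successor 1 is not.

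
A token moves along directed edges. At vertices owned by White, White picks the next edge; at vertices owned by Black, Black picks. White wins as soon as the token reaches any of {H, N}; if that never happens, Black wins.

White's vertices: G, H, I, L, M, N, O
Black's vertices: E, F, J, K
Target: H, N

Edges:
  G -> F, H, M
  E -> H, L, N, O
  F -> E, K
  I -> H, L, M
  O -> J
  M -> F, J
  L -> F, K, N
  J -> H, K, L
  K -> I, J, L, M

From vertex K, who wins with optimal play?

Black

A0 = {H, N}
A1: add {G, I, L} — G (White) has G→H; I (White) has I→H; L (White) has L→N.
A2 = A1; e.g. E (Black) can still go to O. Fixed point.
K never enters the attractor, so Black can avoid the target forever.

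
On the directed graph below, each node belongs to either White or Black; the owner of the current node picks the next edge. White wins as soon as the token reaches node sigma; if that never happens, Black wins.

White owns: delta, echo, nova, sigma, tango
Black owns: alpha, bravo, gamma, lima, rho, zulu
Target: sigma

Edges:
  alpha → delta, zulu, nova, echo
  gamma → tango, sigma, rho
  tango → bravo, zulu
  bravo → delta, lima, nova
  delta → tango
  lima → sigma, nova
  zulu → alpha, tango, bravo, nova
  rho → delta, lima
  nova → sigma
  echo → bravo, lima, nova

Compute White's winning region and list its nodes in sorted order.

A0 = {sigma}
A1: add {nova} — nova (White) has nova→sigma.
A2: add {echo, lima} — lima (Black): all of {sigma, nova} already in; echo (White) has echo→nova.
A3 = A2; e.g. alpha (Black) can still go to delta. Fixed point.
White's winning region = {echo, lima, nova, sigma}.

echo, lima, nova, sigma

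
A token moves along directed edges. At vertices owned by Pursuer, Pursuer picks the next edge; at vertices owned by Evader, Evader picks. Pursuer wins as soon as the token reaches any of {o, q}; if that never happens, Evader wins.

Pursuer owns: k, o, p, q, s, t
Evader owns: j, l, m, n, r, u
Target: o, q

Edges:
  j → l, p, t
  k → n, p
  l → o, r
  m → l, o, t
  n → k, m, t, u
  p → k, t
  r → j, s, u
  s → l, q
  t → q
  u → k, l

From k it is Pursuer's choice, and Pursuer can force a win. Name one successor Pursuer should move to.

p

A0 = {o, q}
A1: add {s, t} — s (Pursuer) has s→q; t (Pursuer) has t→q.
A2: add {p} — p (Pursuer) has p→t.
A3: add {k} — k (Pursuer) has k→p.
A4 = A3; e.g. j (Evader) can still go to l. Fixed point.
From k, successor p is in the attractor (rank 2); the other successor n is not.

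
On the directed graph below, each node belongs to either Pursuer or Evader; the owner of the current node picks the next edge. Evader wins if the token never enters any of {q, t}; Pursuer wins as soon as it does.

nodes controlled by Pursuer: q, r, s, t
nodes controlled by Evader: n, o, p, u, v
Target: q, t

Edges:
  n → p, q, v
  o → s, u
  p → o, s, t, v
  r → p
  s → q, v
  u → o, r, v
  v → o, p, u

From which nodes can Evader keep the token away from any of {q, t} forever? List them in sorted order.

n, o, p, r, u, v

A0 = {q, t}
A1: add {s} — s (Pursuer) has s→q.
A2 = A1; e.g. n (Evader) can still go to p. Fixed point.
Pursuer's attractor = {q, s, t}; Evader avoids the target exactly from the complement.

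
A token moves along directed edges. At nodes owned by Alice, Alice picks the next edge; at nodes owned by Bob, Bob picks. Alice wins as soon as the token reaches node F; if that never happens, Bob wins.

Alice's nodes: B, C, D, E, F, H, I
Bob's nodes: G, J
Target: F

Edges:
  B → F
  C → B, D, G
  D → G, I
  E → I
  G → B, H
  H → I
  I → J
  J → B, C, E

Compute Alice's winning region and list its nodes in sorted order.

B, C, F

A0 = {F}
A1: add {B} — B (Alice) has B→F.
A2: add {C} — C (Alice) has C→B.
A3 = A2; e.g. D (Alice) has no edge into A2. Fixed point.
Alice's winning region = {B, C, F}.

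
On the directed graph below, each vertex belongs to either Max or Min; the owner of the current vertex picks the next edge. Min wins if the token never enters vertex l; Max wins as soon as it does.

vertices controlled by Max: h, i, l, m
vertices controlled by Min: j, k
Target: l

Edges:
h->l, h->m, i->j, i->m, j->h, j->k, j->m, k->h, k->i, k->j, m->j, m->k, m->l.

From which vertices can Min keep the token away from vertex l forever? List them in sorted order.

A0 = {l}
A1: add {h, m} — h (Max) has h→l; m (Max) has m→l.
A2: add {i} — i (Max) has i→m.
A3 = A2; e.g. j (Min) can still go to k. Fixed point.
Max's attractor = {h, i, l, m}; Min avoids the target exactly from the complement.

j, k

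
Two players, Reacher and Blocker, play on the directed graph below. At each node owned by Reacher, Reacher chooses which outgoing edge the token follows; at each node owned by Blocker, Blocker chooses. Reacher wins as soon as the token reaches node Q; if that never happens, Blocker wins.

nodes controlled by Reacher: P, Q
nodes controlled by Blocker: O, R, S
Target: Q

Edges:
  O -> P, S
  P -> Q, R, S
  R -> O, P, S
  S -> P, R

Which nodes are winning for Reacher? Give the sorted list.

A0 = {Q}
A1: add {P} — P (Reacher) has P→Q.
A2 = A1; e.g. O (Blocker) can still go to S. Fixed point.
Reacher's winning region = {P, Q}.

P, Q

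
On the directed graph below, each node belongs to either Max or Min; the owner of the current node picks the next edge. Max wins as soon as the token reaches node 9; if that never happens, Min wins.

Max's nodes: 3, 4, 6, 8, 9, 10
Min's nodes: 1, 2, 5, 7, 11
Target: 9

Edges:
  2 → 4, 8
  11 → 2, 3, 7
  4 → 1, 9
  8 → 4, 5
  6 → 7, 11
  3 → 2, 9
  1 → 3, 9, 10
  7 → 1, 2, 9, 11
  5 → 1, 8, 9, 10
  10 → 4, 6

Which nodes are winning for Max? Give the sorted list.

1, 2, 3, 4, 5, 8, 9, 10

A0 = {9}
A1: add {3, 4} — 3 (Max) has 3→9; 4 (Max) has 4→9.
A2: add {8, 10} — 8 (Max) has 8→4; 10 (Max) has 10→4.
A3: add {1, 2} — 1 (Min): all of {3, 9, 10} already in; 2 (Min): all of {4, 8} already in.
A4: add {5} — 5 (Min): all of {1, 8, 9, 10} already in.
A5 = A4; e.g. 6 (Max) has no edge into A4. Fixed point.
Max's winning region = {1, 2, 3, 4, 5, 8, 9, 10}.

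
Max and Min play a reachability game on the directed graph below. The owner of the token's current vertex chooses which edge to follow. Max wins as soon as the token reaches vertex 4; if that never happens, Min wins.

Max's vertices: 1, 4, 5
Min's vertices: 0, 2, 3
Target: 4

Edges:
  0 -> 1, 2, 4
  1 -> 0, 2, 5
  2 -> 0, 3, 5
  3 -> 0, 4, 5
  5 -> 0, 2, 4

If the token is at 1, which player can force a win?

Max

A0 = {4}
A1: add {5} — 5 (Max) has 5→4.
A2: add {1} — 1 (Max) has 1→5.
A3 = A2; e.g. 0 (Min) can still go to 2. Fixed point.
1 ∈ A2, so Max can force the target.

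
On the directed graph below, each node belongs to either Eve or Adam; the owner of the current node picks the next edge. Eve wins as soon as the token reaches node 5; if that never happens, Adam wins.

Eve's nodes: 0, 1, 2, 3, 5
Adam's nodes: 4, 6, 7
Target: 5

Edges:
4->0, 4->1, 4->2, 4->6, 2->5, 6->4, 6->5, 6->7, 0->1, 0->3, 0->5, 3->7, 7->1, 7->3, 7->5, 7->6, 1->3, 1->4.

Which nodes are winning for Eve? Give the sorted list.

0, 2, 5

A0 = {5}
A1: add {0, 2} — 0 (Eve) has 0→5; 2 (Eve) has 2→5.
A2 = A1; e.g. 1 (Eve) has no edge into A1. Fixed point.
Eve's winning region = {0, 2, 5}.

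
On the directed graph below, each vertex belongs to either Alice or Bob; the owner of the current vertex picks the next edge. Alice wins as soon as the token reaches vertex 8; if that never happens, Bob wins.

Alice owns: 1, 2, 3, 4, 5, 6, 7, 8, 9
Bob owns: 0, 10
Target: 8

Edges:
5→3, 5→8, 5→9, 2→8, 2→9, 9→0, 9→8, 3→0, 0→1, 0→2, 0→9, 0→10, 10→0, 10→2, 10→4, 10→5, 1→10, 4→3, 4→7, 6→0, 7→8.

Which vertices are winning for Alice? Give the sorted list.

2, 4, 5, 7, 8, 9

A0 = {8}
A1: add {2, 5, 7, 9} — 2 (Alice) has 2→8; 5 (Alice) has 5→8; 7 (Alice) has 7→8; 9 (Alice) has 9→8.
A2: add {4} — 4 (Alice) has 4→7.
A3 = A2; e.g. 0 (Bob) can still go to 1. Fixed point.
Alice's winning region = {2, 4, 5, 7, 8, 9}.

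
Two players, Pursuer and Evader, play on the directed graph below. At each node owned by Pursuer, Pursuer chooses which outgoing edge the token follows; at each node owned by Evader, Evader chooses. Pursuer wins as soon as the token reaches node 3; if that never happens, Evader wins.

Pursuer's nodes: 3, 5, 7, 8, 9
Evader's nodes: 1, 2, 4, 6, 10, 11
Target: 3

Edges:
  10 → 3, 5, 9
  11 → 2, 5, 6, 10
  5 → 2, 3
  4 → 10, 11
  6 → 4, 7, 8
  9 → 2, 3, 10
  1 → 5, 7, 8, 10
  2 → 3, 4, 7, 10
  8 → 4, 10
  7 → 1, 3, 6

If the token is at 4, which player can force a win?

A0 = {3}
A1: add {5, 7, 9} — 5 (Pursuer) has 5→3; 7 (Pursuer) has 7→3; 9 (Pursuer) has 9→3.
A2: add {10} — 10 (Evader): all of {3, 5, 9} already in.
A3: add {8} — 8 (Pursuer) has 8→10.
A4: add {1} — 1 (Evader): all of {5, 7, 8, 10} already in.
A5 = A4; e.g. 2 (Evader) can still go to 4. Fixed point.
4 never enters the attractor, so Evader can avoid the target forever.

Evader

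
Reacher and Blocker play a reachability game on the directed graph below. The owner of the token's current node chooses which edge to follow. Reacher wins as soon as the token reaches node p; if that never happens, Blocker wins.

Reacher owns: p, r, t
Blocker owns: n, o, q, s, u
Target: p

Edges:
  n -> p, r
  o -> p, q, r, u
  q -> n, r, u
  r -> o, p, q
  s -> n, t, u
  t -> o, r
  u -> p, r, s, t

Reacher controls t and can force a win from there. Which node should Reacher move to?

A0 = {p}
A1: add {r} — r (Reacher) has r→p.
A2: add {n, t} — n (Blocker): all of {p, r} already in; t (Reacher) has t→r.
A3 = A2; e.g. o (Blocker) can still go to q. Fixed point.
From t, successor r is in the attractor (rank 1); the other successor o is not.

r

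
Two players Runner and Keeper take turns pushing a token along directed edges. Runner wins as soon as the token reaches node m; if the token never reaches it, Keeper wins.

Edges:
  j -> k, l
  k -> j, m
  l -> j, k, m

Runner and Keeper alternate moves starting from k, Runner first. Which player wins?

Track states (vertex, player-to-move).
A0 = {(m,Runner), (m,Keeper)}
A1: add {(k,Runner), (l,Runner)}.
(k,Runner) ∈ A1 ⇒ Runner forces the target.

Runner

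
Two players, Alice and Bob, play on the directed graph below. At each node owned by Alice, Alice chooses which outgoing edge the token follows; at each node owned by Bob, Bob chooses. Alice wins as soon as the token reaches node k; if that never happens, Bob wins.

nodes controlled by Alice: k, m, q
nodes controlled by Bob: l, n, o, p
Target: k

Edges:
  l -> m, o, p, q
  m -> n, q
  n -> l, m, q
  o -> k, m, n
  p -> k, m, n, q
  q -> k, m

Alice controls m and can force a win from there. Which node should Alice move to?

q

A0 = {k}
A1: add {q} — q (Alice) has q→k.
A2: add {m} — m (Alice) has m→q.
A3 = A2; e.g. l (Bob) can still go to o. Fixed point.
From m, successor q is in the attractor (rank 1); the other successor n is not.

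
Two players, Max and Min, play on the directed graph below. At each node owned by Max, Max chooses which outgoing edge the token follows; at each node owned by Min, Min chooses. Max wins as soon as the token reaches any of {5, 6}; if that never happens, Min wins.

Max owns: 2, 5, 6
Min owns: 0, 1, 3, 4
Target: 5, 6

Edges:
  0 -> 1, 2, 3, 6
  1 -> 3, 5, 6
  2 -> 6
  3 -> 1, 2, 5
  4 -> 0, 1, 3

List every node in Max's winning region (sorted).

2, 5, 6

A0 = {5, 6}
A1: add {2} — 2 (Max) has 2→6.
A2 = A1; e.g. 0 (Min) can still go to 1. Fixed point.
Max's winning region = {2, 5, 6}.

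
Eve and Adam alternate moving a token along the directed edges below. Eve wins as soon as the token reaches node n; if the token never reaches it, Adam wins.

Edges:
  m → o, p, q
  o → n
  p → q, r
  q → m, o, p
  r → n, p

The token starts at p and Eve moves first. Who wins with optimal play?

Adam

Track states (vertex, player-to-move).
A0 = {(n,Eve), (n,Adam)}
A1: add {(o,Eve), (o,Adam), (r,Eve)}.
A2: add {(m,Eve), (q,Eve)}.
A3: add {(p,Adam)}.
A4 = A3; e.g. (m,Adam) stays out. (p,Eve) never enters ⇒ Adam avoids the target.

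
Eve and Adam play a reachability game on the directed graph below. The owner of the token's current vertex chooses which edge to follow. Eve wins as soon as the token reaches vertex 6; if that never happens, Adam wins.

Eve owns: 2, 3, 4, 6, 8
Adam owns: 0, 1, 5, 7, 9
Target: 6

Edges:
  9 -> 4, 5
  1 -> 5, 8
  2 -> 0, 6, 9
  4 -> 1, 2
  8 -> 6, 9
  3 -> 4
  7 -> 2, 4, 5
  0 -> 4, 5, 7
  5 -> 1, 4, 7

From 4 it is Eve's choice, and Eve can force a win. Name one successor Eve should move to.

2

A0 = {6}
A1: add {2, 8} — 2 (Eve) has 2→6; 8 (Eve) has 8→6.
A2: add {4} — 4 (Eve) has 4→2.
A3: add {3} — 3 (Eve) has 3→4.
A4 = A3; e.g. 0 (Adam) can still go to 5. Fixed point.
From 4, successor 2 is in the attractor (rank 1); the other successor 1 is not.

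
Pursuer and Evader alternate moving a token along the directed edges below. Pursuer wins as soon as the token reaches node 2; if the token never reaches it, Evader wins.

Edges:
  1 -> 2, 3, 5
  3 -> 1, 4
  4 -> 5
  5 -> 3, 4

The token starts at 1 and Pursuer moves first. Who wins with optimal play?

Track states (vertex, player-to-move).
A0 = {(2,Pursuer), (2,Evader)}
A1: add {(1,Pursuer)}.
(1,Pursuer) ∈ A1 ⇒ Pursuer forces the target.

Pursuer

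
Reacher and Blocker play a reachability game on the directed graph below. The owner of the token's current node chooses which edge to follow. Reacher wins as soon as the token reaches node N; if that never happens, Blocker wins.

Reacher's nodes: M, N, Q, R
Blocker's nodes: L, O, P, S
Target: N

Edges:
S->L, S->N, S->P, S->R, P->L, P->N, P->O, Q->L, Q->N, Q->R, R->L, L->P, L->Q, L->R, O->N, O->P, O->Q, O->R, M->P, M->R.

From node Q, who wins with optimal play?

Reacher

A0 = {N}
A1: add {Q} — Q (Reacher) has Q→N.
A2 = A1; e.g. L (Blocker) can still go to P. Fixed point.
Q ∈ A1, so Reacher can force the target.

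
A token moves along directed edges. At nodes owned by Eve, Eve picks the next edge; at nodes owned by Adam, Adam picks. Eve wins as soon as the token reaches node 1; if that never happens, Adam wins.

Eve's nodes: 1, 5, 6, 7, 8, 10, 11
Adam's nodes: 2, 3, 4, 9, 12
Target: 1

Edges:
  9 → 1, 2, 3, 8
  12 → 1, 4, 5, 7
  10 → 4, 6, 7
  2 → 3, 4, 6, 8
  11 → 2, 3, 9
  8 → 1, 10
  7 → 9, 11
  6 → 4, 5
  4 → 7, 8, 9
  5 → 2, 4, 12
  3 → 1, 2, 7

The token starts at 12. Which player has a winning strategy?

Adam

A0 = {1}
A1: add {8} — 8 (Eve) has 8→1.
A2 = A1; e.g. 2 (Adam) can still go to 3. Fixed point.
12 never enters the attractor, so Adam can avoid the target forever.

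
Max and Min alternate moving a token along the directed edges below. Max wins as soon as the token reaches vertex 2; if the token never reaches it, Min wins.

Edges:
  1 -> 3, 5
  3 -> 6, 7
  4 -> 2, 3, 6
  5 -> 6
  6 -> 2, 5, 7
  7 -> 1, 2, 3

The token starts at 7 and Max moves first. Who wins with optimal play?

Max

Track states (vertex, player-to-move).
A0 = {(2,Max), (2,Min)}
A1: add {(4,Max), (6,Max), (7,Max)}.
(7,Max) ∈ A1 ⇒ Max forces the target.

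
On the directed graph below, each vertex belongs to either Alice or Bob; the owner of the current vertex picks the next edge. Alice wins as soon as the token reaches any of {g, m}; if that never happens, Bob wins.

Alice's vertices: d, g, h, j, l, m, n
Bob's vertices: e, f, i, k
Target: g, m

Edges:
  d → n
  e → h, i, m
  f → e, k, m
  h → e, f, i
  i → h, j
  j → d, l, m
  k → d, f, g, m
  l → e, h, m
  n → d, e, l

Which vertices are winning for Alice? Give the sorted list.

d, g, j, l, m, n

A0 = {g, m}
A1: add {j, l} — j (Alice) has j→m; l (Alice) has l→m.
A2: add {n} — n (Alice) has n→l.
A3: add {d} — d (Alice) has d→n.
A4 = A3; e.g. e (Bob) can still go to h. Fixed point.
Alice's winning region = {d, g, j, l, m, n}.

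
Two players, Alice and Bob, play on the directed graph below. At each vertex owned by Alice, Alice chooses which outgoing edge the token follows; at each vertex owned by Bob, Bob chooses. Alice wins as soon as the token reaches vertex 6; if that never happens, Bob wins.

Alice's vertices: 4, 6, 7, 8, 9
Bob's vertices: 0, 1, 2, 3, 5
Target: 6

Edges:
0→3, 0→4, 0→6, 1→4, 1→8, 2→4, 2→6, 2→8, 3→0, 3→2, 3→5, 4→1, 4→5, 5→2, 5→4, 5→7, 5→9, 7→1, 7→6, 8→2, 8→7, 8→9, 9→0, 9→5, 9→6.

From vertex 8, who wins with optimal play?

A0 = {6}
A1: add {7, 9} — 7 (Alice) has 7→6; 9 (Alice) has 9→6.
A2: add {8} — 8 (Alice) has 8→7.
A3 = A2; e.g. 0 (Bob) can still go to 3. Fixed point.
8 ∈ A2, so Alice can force the target.

Alice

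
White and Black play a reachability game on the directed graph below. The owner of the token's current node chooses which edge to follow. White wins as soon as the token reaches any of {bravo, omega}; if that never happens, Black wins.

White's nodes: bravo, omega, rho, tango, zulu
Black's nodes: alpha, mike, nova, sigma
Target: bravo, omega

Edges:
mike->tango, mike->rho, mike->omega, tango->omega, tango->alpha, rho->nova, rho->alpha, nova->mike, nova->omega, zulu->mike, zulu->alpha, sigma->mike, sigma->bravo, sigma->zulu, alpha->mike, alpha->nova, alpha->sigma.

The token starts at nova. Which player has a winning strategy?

Black

A0 = {bravo, omega}
A1: add {tango} — tango (White) has tango→omega.
A2 = A1; e.g. mike (Black) can still go to rho. Fixed point.
nova never enters the attractor, so Black can avoid the target forever.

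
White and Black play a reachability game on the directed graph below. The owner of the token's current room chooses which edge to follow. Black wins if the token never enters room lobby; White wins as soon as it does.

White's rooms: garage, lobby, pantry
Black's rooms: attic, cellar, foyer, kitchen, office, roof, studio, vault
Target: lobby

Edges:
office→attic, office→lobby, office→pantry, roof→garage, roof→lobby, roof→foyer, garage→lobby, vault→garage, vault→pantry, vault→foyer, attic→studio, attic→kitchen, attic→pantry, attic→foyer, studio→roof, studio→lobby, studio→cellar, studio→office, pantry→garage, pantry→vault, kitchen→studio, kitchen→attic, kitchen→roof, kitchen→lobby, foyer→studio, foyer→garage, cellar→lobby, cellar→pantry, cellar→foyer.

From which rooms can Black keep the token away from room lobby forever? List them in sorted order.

attic, cellar, foyer, kitchen, office, roof, studio, vault

A0 = {lobby}
A1: add {garage} — garage (White) has garage→lobby.
A2: add {pantry} — pantry (White) has pantry→garage.
A3 = A2; e.g. studio (Black) can still go to roof. Fixed point.
White's attractor = {garage, lobby, pantry}; Black avoids the target exactly from the complement.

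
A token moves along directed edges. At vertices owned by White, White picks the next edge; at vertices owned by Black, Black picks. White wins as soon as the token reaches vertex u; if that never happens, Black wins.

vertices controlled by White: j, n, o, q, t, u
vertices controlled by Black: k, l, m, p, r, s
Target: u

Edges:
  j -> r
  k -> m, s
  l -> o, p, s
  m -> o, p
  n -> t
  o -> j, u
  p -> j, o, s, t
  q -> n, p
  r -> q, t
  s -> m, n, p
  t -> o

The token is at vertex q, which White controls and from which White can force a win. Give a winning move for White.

n

A0 = {u}
A1: add {o} — o (White) has o→u.
A2: add {t} — t (White) has t→o.
A3: add {n} — n (White) has n→t.
A4: add {q} — q (White) has q→n.
A5: add {r} — r (Black): all of {q, t} already in.
A6: add {j} — j (White) has j→r.
A7 = A6; e.g. k (Black) can still go to m. Fixed point.
From q, successor n is in the attractor (rank 3); the other successor p is not.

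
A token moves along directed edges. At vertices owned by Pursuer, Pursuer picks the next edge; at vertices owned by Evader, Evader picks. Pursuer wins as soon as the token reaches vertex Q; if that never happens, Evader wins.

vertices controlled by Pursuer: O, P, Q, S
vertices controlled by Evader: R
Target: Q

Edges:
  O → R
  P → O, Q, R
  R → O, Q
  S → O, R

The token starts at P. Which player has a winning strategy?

A0 = {Q}
A1: add {P} — P (Pursuer) has P→Q.
A2 = A1; e.g. O (Pursuer) has no edge into A1. Fixed point.
P ∈ A1, so Pursuer can force the target.

Pursuer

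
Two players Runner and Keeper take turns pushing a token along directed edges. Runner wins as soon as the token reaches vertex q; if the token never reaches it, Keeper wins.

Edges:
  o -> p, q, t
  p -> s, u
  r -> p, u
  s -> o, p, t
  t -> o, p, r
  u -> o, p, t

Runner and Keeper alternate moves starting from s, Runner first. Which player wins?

Track states (vertex, player-to-move).
A0 = {(q,Runner), (q,Keeper)}
A1: add {(o,Runner)}.
A2 = A1; e.g. (o,Keeper) stays out. (s,Runner) never enters ⇒ Keeper avoids the target.

Keeper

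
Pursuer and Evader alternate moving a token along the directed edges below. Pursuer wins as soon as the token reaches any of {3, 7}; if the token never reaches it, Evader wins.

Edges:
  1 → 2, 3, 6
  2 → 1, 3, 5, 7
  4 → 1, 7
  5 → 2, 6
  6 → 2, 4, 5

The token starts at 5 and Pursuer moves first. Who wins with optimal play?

Track states (vertex, player-to-move).
A0 = {(3,Pursuer), (3,Evader), (7,Pursuer), (7,Evader)}
A1: add {(1,Pursuer), (2,Pursuer), (4,Pursuer)}.
A2: add {(4,Evader)}.
A3: add {(6,Pursuer)}.
A4: add {(1,Evader), (5,Evader)}.
A5 = A4; e.g. (2,Evader) stays out. (5,Pursuer) never enters ⇒ Evader avoids the target.

Evader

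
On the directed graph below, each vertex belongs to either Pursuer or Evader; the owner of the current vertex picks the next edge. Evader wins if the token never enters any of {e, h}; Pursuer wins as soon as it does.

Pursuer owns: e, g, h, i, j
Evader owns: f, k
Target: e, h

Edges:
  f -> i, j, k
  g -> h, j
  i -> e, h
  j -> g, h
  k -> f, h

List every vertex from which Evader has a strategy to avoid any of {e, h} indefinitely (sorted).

A0 = {e, h}
A1: add {g, i, j} — g (Pursuer) has g→h; i (Pursuer) has i→e; j (Pursuer) has j→h.
A2 = A1; e.g. f (Evader) can still go to k. Fixed point.
Pursuer's attractor = {e, g, h, i, j}; Evader avoids the target exactly from the complement.

f, k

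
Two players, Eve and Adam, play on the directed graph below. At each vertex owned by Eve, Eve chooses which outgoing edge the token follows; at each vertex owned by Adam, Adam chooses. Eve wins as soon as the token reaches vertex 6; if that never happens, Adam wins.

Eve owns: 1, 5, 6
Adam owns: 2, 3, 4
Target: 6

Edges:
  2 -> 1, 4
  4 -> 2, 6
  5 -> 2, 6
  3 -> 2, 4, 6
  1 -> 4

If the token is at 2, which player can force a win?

Adam

A0 = {6}
A1: add {5} — 5 (Eve) has 5→6.
A2 = A1; e.g. 1 (Eve) has no edge into A1. Fixed point.
2 never enters the attractor, so Adam can avoid the target forever.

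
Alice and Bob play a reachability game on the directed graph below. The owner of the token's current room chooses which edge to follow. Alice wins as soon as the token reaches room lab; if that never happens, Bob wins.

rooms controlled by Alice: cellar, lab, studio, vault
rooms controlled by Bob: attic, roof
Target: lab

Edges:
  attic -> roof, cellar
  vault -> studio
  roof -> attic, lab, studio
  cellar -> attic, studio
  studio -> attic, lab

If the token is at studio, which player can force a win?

Alice

A0 = {lab}
A1: add {studio} — studio (Alice) has studio→lab.
studio ∈ A1, so Alice can force the target.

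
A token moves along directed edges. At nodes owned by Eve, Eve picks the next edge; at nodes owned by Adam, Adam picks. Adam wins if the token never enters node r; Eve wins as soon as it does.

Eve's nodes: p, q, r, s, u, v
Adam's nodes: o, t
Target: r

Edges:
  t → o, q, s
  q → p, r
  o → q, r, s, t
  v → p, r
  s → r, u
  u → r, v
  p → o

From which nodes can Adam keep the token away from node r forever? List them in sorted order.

o, p, t

A0 = {r}
A1: add {q, s, u, v} — q (Eve) has q→r; s (Eve) has s→r; u (Eve) has u→r; v (Eve) has v→r.
A2 = A1; e.g. o (Adam) can still go to t. Fixed point.
Eve's attractor = {q, r, s, u, v}; Adam avoids the target exactly from the complement.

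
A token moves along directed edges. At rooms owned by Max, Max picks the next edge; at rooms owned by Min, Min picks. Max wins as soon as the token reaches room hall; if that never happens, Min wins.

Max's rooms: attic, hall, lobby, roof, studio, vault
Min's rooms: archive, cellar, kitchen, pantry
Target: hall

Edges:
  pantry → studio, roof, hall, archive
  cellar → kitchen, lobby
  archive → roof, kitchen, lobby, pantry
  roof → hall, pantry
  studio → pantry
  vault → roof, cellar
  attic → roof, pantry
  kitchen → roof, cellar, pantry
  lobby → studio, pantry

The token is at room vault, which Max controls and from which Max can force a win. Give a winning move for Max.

roof

A0 = {hall}
A1: add {roof} — roof (Max) has roof→hall.
A2: add {attic, vault} — attic (Max) has attic→roof; vault (Max) has vault→roof.
A3 = A2; e.g. studio (Max) has no edge into A2. Fixed point.
From vault, successor roof is in the attractor (rank 1); the other successor cellar is not.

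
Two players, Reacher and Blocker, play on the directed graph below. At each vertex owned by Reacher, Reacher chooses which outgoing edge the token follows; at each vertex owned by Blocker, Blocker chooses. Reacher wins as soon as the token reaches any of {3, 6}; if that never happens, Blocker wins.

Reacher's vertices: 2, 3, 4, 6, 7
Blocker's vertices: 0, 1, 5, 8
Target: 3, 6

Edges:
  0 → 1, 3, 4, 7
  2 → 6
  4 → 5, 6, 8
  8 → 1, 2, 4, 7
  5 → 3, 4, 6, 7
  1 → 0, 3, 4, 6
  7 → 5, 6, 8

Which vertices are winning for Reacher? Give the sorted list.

A0 = {3, 6}
A1: add {2, 4, 7} — 2 (Reacher) has 2→6; 4 (Reacher) has 4→6; 7 (Reacher) has 7→6.
A2: add {5} — 5 (Blocker): all of {3, 4, 6, 7} already in.
A3 = A2; e.g. 0 (Blocker) can still go to 1. Fixed point.
Reacher's winning region = {2, 3, 4, 5, 6, 7}.

2, 3, 4, 5, 6, 7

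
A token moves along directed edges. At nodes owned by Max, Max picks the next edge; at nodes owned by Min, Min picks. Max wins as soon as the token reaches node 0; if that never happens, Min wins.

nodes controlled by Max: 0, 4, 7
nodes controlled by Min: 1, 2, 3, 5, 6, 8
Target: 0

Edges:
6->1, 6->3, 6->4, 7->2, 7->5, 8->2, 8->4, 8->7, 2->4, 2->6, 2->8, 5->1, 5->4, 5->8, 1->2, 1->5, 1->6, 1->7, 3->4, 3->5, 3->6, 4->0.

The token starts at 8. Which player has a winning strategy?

Min

A0 = {0}
A1: add {4} — 4 (Max) has 4→0.
A2 = A1; e.g. 1 (Min) can still go to 2. Fixed point.
8 never enters the attractor, so Min can avoid the target forever.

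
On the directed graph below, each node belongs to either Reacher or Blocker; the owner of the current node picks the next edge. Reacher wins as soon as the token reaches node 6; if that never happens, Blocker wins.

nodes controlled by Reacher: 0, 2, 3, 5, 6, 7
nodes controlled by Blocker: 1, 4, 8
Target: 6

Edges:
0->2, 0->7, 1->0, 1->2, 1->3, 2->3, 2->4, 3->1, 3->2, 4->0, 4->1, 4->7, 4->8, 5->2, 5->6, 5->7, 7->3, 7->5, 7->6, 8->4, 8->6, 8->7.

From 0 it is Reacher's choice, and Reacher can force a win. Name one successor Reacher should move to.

7

A0 = {6}
A1: add {5, 7} — 5 (Reacher) has 5→6; 7 (Reacher) has 7→6.
A2: add {0} — 0 (Reacher) has 0→7.
A3 = A2; e.g. 1 (Blocker) can still go to 2. Fixed point.
From 0, successor 7 is in the attractor (rank 1); the other successor 2 is not.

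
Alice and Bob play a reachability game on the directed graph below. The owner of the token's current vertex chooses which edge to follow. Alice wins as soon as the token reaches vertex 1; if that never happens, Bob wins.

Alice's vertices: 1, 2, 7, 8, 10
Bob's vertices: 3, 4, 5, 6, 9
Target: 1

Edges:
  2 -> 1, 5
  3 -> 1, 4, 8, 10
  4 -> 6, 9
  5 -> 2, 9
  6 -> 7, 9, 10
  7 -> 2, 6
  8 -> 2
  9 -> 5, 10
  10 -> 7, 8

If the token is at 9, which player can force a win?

A0 = {1}
A1: add {2} — 2 (Alice) has 2→1.
A2: add {7, 8} — 7 (Alice) has 7→2; 8 (Alice) has 8→2.
A3: add {10} — 10 (Alice) has 10→7.
A4 = A3; e.g. 3 (Bob) can still go to 4. Fixed point.
9 never enters the attractor, so Bob can avoid the target forever.

Bob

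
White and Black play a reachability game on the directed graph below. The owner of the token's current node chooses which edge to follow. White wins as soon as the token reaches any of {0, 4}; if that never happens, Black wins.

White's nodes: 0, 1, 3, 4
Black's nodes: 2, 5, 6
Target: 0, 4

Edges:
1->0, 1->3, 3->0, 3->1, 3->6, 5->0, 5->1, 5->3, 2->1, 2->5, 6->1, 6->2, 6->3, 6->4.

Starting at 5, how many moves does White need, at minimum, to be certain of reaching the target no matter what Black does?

2

A0 = {0, 4}
A1: add {1, 3} — 1 (White) has 1→0; 3 (White) has 3→0.
A2: add {5} — 5 (Black): all of {0, 1, 3} already in.
5 enters the attractor at level 2, so White can force the target in 2 moves from there.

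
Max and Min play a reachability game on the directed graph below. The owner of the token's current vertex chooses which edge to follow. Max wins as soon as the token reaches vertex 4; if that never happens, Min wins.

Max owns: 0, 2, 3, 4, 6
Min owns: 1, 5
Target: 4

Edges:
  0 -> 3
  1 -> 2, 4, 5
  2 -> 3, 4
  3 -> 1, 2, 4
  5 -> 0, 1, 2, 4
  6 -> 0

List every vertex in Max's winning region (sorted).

A0 = {4}
A1: add {2, 3} — 2 (Max) has 2→4; 3 (Max) has 3→4.
A2: add {0} — 0 (Max) has 0→3.
A3: add {6} — 6 (Max) has 6→0.
A4 = A3; e.g. 1 (Min) can still go to 5. Fixed point.
Max's winning region = {0, 2, 3, 4, 6}.

0, 2, 3, 4, 6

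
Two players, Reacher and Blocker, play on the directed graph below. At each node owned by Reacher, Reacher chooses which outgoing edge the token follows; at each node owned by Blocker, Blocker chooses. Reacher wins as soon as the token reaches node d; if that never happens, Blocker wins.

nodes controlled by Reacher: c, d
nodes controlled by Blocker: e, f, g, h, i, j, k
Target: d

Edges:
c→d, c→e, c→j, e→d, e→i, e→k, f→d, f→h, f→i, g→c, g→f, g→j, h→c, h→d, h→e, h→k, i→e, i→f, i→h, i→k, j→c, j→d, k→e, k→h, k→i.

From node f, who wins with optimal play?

Blocker

A0 = {d}
A1: add {c} — c (Reacher) has c→d.
A2: add {j} — j (Blocker): all of {c, d} already in.
A3 = A2; e.g. e (Blocker) can still go to i. Fixed point.
f never enters the attractor, so Blocker can avoid the target forever.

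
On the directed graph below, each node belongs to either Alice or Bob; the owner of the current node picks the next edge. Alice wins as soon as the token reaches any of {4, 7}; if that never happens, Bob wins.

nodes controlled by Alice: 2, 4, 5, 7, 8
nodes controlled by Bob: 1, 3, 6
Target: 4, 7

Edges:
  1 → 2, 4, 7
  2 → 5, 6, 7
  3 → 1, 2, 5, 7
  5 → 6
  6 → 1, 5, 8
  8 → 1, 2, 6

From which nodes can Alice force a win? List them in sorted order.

A0 = {4, 7}
A1: add {2} — 2 (Alice) has 2→7.
A2: add {1, 8} — 1 (Bob): all of {2, 4, 7} already in; 8 (Alice) has 8→2.
A3 = A2; e.g. 3 (Bob) can still go to 5. Fixed point.
Alice's winning region = {1, 2, 4, 7, 8}.

1, 2, 4, 7, 8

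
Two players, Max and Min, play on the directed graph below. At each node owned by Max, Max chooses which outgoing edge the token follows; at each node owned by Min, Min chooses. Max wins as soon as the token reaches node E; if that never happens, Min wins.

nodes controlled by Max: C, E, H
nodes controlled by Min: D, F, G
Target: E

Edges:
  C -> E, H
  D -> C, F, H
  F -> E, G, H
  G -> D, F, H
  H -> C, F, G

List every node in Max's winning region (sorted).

C, E, H

A0 = {E}
A1: add {C} — C (Max) has C→E.
A2: add {H} — H (Max) has H→C.
A3 = A2; e.g. D (Min) can still go to F. Fixed point.
Max's winning region = {C, E, H}.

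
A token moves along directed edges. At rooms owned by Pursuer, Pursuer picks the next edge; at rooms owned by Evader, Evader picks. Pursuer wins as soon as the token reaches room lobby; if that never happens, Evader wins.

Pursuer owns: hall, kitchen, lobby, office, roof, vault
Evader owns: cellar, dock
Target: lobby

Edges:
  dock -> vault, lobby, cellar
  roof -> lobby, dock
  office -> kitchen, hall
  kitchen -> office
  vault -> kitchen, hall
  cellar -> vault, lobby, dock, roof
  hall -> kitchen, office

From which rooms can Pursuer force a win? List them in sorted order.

A0 = {lobby}
A1: add {roof} — roof (Pursuer) has roof→lobby.
A2 = A1; e.g. vault (Pursuer) has no edge into A1. Fixed point.
Pursuer's winning region = {lobby, roof}.

lobby, roof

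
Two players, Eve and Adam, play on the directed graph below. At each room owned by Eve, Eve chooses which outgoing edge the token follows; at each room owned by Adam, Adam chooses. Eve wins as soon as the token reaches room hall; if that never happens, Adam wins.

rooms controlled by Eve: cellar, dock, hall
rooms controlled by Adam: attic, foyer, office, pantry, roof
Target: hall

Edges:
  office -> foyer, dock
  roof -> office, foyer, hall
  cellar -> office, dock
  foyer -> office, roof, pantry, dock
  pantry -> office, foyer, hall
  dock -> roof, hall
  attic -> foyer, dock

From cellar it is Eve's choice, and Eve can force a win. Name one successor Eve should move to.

A0 = {hall}
A1: add {dock} — dock (Eve) has dock→hall.
A2: add {cellar} — cellar (Eve) has cellar→dock.
A3 = A2; e.g. office (Adam) can still go to foyer. Fixed point.
From cellar, successor dock is in the attractor (rank 1); the other successor office is not.

dock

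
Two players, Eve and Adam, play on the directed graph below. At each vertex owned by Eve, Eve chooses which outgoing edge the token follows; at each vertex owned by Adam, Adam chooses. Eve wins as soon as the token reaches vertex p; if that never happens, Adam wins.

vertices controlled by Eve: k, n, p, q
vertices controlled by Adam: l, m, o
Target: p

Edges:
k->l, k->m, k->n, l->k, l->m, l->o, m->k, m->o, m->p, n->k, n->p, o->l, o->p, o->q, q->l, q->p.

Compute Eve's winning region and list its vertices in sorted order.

A0 = {p}
A1: add {n, q} — n (Eve) has n→p; q (Eve) has q→p.
A2: add {k} — k (Eve) has k→n.
A3 = A2; e.g. l (Adam) can still go to m. Fixed point.
Eve's winning region = {k, n, p, q}.

k, n, p, q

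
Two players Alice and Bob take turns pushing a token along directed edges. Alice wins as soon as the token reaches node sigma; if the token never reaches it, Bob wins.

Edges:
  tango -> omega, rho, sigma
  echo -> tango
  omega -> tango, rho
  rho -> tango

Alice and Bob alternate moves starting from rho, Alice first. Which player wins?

Bob

Track states (vertex, player-to-move).
A0 = {(sigma,Alice), (sigma,Bob)}
A1: add {(tango,Alice)}.
A2: add {(echo,Bob), (rho,Bob)}.
A3: add {(omega,Alice)}.
A4 = A3; e.g. (tango,Bob) stays out. (rho,Alice) never enters ⇒ Bob avoids the target.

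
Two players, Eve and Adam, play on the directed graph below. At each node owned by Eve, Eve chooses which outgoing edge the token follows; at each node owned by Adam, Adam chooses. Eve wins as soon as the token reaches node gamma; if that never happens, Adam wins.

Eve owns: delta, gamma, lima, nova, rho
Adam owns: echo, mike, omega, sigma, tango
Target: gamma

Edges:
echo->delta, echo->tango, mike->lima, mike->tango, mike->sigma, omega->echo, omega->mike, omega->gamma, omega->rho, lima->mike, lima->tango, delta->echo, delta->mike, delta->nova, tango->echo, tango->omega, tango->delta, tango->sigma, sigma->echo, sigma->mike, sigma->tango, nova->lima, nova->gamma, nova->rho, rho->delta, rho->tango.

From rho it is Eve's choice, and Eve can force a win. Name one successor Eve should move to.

delta

A0 = {gamma}
A1: add {nova} — nova (Eve) has nova→gamma.
A2: add {delta} — delta (Eve) has delta→nova.
A3: add {rho} — rho (Eve) has rho→delta.
A4 = A3; e.g. echo (Adam) can still go to tango. Fixed point.
From rho, successor delta is in the attractor (rank 2); the other successor tango is not.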